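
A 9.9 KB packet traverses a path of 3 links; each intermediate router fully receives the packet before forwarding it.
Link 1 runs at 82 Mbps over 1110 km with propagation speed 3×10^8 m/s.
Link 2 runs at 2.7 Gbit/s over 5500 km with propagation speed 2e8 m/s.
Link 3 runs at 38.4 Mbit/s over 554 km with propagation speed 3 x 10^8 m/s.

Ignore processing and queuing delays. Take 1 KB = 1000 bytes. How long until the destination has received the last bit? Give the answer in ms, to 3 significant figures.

36.1 ms

L = 79200 bits.
Transmission delays (L/R per hop): 0.965854, 0.0293333, 2.0625 ms; sum = 3.05769 ms.
Propagation delays (d/s per hop): 3.7, 27.5, 1.84667 ms; sum = 33.0467 ms.
End-to-end = 36.1 ms.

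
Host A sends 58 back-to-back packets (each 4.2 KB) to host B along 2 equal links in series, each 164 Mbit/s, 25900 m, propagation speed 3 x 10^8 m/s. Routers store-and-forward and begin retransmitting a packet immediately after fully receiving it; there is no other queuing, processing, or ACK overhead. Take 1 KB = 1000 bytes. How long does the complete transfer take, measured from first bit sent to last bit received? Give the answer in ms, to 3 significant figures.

12.3 ms

Per-hop transmission t_tx = L/R = 33600/164000000 = 0.204878 ms.
Per-hop propagation t_prop = 25900/300000000 = 0.0863333 ms.
Pipeline fill: first packet needs 2·t_tx to clear all hops; remaining 57 packets each add one t_tx.
Total = (2+58-1)·t_tx + 2·t_prop = 59·0.204878 + 2·0.0863333 = 12.3 ms.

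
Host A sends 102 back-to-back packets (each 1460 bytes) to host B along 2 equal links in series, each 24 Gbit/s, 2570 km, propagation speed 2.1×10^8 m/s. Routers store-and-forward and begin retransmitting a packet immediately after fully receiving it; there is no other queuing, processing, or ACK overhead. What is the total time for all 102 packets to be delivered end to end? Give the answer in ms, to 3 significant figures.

24.5 ms

Per-hop transmission t_tx = L/R = 11680/24000000000 = 0.000486667 ms.
Per-hop propagation t_prop = 2570000/210000000 = 12.2381 ms.
Pipeline fill: first packet needs 2·t_tx to clear all hops; remaining 101 packets each add one t_tx.
Total = (2+102-1)·t_tx + 2·t_prop = 103·0.000486667 + 2·12.2381 = 24.5 ms.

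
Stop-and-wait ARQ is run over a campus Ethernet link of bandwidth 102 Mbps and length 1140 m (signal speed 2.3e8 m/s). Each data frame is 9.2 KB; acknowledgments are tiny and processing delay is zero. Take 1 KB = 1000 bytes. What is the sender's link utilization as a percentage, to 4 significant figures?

t_tx = L/R = 73600/102000000 = 0.000721569 s.
t_prop = 1140/2.3e+08 = 4.95652e-06 s; RTT = 9.91304e-06 s.
Cycle = t_tx + RTT = 0.000731482 s.
Utilization = t_tx / cycle = 0.000721569/0.000731482 = 98.64 %.

98.64 %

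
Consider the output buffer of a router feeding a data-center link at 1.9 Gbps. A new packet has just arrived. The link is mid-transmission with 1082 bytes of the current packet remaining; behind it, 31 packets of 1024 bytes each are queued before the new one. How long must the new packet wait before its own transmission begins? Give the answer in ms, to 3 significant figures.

Each queued packet: L/R = 8192/1900000000 = 0.00431158 ms.
31 queued → 0.133659 ms.
Plus remaining 8656 bits of current packet: 0.00455579 ms.
Queuing delay = 0.138 ms.

0.138 ms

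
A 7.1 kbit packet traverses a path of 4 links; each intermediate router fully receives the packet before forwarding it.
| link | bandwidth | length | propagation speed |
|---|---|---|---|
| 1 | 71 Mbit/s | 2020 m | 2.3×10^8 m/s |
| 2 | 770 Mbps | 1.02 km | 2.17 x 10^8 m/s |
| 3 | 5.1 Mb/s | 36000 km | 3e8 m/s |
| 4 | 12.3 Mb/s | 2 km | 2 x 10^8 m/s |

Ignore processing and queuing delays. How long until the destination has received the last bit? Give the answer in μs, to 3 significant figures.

L = 7100 bits.
Transmission delays (L/R per hop): 100, 9.22078, 1392.16, 577.236 μs; sum = 2078.61 μs.
Propagation delays (d/s per hop): 8.78261, 4.70046, 120000, 10 μs; sum = 120023 μs.
End-to-end = 122000 μs.

122000 μs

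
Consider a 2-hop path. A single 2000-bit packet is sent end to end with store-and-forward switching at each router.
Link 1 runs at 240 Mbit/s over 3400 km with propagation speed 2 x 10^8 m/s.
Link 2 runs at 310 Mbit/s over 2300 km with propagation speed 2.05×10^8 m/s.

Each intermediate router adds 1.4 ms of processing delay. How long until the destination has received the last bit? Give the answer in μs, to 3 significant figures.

Transmission delays (L/R per hop): 8.33333, 6.45161 μs; sum = 14.7849 μs.
Propagation delays (d/s per hop): 17000, 11219.5 μs; sum = 28219.5 μs.
Processing at 1 router(s): 1 × 1.4 ms = 1400 μs.
End-to-end = 29600 μs.

29600 μs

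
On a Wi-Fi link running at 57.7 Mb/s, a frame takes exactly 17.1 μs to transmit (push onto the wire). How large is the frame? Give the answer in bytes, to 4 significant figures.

L = R × t_tx = 57700000 b/s × 1.71e-05 s = 986.67 bits.
In bytes: 986.67 / 8 = 123.3 bytes.

123.3 bytes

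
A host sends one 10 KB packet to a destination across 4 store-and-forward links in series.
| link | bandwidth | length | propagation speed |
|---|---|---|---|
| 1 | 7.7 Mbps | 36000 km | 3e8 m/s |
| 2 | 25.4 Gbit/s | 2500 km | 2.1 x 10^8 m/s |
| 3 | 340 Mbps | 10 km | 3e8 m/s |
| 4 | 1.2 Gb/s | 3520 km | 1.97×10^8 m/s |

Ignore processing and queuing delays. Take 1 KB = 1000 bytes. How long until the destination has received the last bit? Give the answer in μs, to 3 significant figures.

161000 μs

L = 80000 bits.
Transmission delays (L/R per hop): 10389.6, 3.14961, 235.294, 66.6667 μs; sum = 10694.7 μs.
Propagation delays (d/s per hop): 120000, 11904.8, 33.3333, 17868 μs; sum = 149806 μs.
End-to-end = 161000 μs.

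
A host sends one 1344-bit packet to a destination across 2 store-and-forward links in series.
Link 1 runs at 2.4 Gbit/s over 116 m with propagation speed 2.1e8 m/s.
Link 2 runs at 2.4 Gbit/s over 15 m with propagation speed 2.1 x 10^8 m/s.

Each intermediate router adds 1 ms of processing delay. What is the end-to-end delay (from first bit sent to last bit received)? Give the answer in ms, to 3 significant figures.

1.00 ms

Transmission delay per hop = L/R = 1344/2400000000 = 0.00056 ms; 2 hops → 0.00112 ms.
Propagation delays (d/s per hop): 0.000552381, 7.14286e-05 ms; sum = 0.00062381 ms.
Processing at 1 router(s): 1 × 1 ms = 1 ms.
End-to-end = 1.00 ms.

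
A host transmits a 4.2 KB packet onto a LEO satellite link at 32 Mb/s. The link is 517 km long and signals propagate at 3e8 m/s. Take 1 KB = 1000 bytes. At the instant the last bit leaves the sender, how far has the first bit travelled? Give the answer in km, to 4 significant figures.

315.0 km

t_tx = L/R = 33600/32000000 = 0.00105 s.
Distance = s × t_tx = 300000000 × 0.00105 = 315.0 km.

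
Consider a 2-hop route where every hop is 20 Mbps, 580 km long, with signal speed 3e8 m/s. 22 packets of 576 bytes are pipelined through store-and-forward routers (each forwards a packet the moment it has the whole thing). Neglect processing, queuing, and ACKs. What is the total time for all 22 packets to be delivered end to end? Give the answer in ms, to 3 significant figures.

Per-hop transmission t_tx = L/R = 4608/20000000 = 0.2304 ms.
Per-hop propagation t_prop = 580000/300000000 = 1.93333 ms.
Pipeline fill: first packet needs 2·t_tx to clear all hops; remaining 21 packets each add one t_tx.
Total = (2+22-1)·t_tx + 2·t_prop = 23·0.2304 + 2·1.93333 = 9.17 ms.

9.17 ms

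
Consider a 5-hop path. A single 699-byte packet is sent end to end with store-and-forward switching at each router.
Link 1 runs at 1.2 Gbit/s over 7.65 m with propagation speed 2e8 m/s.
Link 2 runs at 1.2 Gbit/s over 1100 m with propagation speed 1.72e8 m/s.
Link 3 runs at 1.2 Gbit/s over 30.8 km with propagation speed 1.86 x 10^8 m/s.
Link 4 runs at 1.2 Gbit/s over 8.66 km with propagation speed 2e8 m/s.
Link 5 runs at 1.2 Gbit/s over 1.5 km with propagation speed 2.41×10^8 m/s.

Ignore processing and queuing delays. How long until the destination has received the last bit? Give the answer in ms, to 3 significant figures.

0.245 ms

L = 699 × 8 = 5592 bits.
Transmission delay per hop = L/R = 5592/1200000000 = 0.00466 ms; 5 hops → 0.0233 ms.
Propagation delays (d/s per hop): 3.825e-05, 0.00639535, 0.165591, 0.0433, 0.00622407 ms; sum = 0.221549 ms.
End-to-end = 0.245 ms.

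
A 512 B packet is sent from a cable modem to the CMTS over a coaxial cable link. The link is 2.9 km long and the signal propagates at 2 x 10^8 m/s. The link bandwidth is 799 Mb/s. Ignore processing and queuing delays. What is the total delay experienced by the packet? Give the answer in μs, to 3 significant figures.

L = 512 × 8 = 4096 bits.
Transmission delay = L/R = 4096 / 799000000 = 5.12641 μs.
Propagation delay = d/s = 2900 m / 200000000 m/s = 14.5 μs.
Total = 19.6 μs.

19.6 μs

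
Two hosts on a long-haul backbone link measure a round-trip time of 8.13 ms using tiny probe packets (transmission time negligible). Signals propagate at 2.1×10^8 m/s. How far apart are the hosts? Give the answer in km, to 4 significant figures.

853.7 km

One-way propagation = RTT/2 = 4.065 ms.
d = s × t = 210000000 × 0.004065 = 853.7 km.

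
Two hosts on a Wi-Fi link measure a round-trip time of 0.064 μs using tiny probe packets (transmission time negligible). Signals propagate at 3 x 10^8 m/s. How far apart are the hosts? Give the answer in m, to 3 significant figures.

9.60 m

One-way propagation = RTT/2 = 0.032 μs.
d = s × t = 300000000 × 3.2e-08 = 9.60 m.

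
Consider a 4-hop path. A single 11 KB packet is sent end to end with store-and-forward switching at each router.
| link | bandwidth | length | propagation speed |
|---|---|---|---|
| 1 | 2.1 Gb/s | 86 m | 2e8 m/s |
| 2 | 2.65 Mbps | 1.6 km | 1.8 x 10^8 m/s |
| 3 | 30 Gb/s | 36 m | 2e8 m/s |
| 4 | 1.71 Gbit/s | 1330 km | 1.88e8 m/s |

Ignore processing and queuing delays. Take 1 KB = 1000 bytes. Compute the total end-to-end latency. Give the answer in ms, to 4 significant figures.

L = 88000 bits.
Transmission delays (L/R per hop): 0.0419048, 33.2075, 0.00293333, 0.051462 ms; sum = 33.3038 ms.
Propagation delays (d/s per hop): 0.00043, 0.00888889, 0.00018, 7.07447 ms; sum = 7.08397 ms.
End-to-end = 40.39 ms.

40.39 ms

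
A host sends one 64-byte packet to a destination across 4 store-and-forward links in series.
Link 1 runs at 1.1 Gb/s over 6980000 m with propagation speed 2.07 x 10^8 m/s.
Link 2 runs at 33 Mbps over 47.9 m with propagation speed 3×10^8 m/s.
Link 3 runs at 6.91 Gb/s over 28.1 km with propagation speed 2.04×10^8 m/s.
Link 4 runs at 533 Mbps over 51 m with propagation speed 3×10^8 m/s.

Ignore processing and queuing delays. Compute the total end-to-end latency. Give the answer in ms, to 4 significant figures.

33.87 ms

L = 64 × 8 = 512 bits.
Transmission delays (L/R per hop): 0.000465455, 0.0155152, 7.40955e-05, 0.0009606 ms; sum = 0.0170153 ms.
Propagation delays (d/s per hop): 33.7198, 0.000159667, 0.137745, 0.00017 ms; sum = 33.8579 ms.
End-to-end = 33.87 ms.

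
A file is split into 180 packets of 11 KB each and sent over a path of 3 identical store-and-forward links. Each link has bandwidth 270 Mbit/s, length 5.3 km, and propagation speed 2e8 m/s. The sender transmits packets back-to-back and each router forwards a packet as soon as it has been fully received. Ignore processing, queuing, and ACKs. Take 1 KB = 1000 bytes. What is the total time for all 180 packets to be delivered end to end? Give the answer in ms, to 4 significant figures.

Per-hop transmission t_tx = L/R = 88000/270000000 = 0.325926 ms.
Per-hop propagation t_prop = 5300/200000000 = 0.0265 ms.
Pipeline fill: first packet needs 3·t_tx to clear all hops; remaining 179 packets each add one t_tx.
Total = (3+180-1)·t_tx + 3·t_prop = 182·0.325926 + 3·0.0265 = 59.40 ms.

59.40 ms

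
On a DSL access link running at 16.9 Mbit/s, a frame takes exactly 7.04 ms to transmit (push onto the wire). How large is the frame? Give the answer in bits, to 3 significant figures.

L = R × t_tx = 16900000 b/s × 0.00704 s = 118976 bits.

119000 bits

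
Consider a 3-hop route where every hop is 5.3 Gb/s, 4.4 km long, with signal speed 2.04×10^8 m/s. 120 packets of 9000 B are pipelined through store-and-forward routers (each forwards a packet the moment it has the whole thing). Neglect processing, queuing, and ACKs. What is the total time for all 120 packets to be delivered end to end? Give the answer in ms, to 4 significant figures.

1.722 ms

Per-hop transmission t_tx = L/R = 72000/5300000000 = 0.0135849 ms.
Per-hop propagation t_prop = 4400/204000000 = 0.0215686 ms.
Pipeline fill: first packet needs 3·t_tx to clear all hops; remaining 119 packets each add one t_tx.
Total = (3+120-1)·t_tx + 3·t_prop = 122·0.0135849 + 3·0.0215686 = 1.722 ms.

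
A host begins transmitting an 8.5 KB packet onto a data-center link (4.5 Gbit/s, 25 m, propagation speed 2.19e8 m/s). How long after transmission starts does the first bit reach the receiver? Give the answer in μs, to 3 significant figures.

First bit experiences only propagation delay: d/s = 25/219000000 = 0.114 μs.

0.114 μs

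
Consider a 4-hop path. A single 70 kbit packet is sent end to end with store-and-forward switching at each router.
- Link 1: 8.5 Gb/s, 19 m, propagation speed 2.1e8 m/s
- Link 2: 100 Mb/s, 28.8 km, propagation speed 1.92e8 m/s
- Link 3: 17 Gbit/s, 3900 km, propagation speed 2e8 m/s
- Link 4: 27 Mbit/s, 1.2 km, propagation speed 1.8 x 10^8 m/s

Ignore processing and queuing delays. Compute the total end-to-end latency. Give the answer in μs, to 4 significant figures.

L = 70000 bits.
Transmission delays (L/R per hop): 8.23529, 700, 4.11765, 2592.59 μs; sum = 3304.95 μs.
Propagation delays (d/s per hop): 0.0904762, 150, 19500, 6.66667 μs; sum = 19656.8 μs.
End-to-end = 22960 μs.

22960 μs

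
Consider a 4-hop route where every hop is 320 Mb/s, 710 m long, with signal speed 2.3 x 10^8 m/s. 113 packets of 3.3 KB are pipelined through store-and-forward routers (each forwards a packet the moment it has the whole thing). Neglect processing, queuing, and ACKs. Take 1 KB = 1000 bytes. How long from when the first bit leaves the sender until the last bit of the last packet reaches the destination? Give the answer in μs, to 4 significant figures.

Per-hop transmission t_tx = L/R = 26400/320000000 = 82.5 μs.
Per-hop propagation t_prop = 710/2.3e+08 = 3.08696 μs.
Pipeline fill: first packet needs 4·t_tx to clear all hops; remaining 112 packets each add one t_tx.
Total = (4+113-1)·t_tx + 4·t_prop = 116·82.5 + 4·3.08696 = 9582 μs.

9582 μs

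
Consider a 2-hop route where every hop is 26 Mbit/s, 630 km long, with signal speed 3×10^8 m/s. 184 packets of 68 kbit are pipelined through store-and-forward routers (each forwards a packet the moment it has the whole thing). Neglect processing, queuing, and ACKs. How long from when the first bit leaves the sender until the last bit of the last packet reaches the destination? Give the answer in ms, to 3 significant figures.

Per-hop transmission t_tx = L/R = 68000/26000000 = 2.61538 ms.
Per-hop propagation t_prop = 630000/300000000 = 2.1 ms.
Pipeline fill: first packet needs 2·t_tx to clear all hops; remaining 183 packets each add one t_tx.
Total = (2+184-1)·t_tx + 2·t_prop = 185·2.61538 + 2·2.1 = 488 ms.

488 ms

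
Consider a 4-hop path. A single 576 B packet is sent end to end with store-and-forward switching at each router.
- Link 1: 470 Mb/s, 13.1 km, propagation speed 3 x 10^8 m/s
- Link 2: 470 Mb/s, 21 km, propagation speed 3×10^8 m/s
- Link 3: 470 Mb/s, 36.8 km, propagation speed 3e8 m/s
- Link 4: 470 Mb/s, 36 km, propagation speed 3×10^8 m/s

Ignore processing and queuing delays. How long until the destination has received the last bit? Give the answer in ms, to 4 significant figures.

L = 576 × 8 = 4608 bits.
Transmission delay per hop = L/R = 4608/470000000 = 0.00980426 ms; 4 hops → 0.039217 ms.
Propagation delays (d/s per hop): 0.0436667, 0.07, 0.122667, 0.12 ms; sum = 0.356333 ms.
End-to-end = 0.3956 ms.

0.3956 ms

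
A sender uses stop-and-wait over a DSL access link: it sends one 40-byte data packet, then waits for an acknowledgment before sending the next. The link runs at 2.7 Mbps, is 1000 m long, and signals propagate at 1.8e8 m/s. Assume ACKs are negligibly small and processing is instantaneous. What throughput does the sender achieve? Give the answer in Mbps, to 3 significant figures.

2.47 Mbps

t_tx = L/R = 320/2700000 = 0.000118519 s.
t_prop = 1000/180000000 = 5.55556e-06 s; RTT = 1.11111e-05 s.
Cycle = t_tx + RTT = 0.00012963 s.
Throughput = L / cycle = 320 / 0.00012963 = 2.47 Mbps.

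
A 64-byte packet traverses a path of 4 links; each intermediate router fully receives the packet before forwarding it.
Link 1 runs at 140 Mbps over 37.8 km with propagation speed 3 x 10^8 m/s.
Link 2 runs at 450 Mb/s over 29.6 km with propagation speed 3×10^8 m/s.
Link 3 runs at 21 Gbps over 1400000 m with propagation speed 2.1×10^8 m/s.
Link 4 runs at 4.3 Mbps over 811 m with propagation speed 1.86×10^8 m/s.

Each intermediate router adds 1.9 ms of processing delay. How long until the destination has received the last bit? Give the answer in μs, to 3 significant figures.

L = 64 × 8 = 512 bits.
Transmission delays (L/R per hop): 3.65714, 1.13778, 0.024381, 119.07 μs; sum = 123.889 μs.
Propagation delays (d/s per hop): 126, 98.6667, 6666.67, 4.36022 μs; sum = 6895.69 μs.
Processing at 3 router(s): 3 × 1.9 ms = 5700 μs.
End-to-end = 12700 μs.

12700 μs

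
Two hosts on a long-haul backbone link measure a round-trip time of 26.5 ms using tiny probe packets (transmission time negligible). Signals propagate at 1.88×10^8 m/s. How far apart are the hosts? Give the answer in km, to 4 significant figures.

2491 km

One-way propagation = RTT/2 = 13.25 ms.
d = s × t = 188000000 × 0.01325 = 2491 km.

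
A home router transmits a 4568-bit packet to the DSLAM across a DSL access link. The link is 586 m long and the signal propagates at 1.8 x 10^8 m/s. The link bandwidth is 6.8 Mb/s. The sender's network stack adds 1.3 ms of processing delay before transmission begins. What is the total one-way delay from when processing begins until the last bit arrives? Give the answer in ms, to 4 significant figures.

1.975 ms

Transmission delay = L/R = 4568 / 6800000 = 0.671765 ms.
Propagation delay = d/s = 586 m / 180000000 m/s = 0.00325556 ms.
Plus processing delay 1.3 ms = 1.3 ms.
Total = 1.975 ms.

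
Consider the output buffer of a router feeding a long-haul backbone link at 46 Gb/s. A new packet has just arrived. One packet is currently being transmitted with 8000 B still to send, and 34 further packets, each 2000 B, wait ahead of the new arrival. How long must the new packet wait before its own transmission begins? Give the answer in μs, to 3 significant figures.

13.2 μs

Each queued packet: L/R = 16000/46000000000 = 0.347826 μs.
34 queued → 11.8261 μs.
Plus remaining 64000 bits of current packet: 1.3913 μs.
Queuing delay = 13.2 μs.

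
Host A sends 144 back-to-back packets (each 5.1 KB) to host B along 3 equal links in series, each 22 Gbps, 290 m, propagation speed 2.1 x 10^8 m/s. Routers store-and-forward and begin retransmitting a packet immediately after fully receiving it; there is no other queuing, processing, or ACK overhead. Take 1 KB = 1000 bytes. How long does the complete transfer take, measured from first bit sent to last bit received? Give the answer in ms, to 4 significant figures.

0.2749 ms

Per-hop transmission t_tx = L/R = 40800/22000000000 = 0.00185455 ms.
Per-hop propagation t_prop = 290/210000000 = 0.00138095 ms.
Pipeline fill: first packet needs 3·t_tx to clear all hops; remaining 143 packets each add one t_tx.
Total = (3+144-1)·t_tx + 3·t_prop = 146·0.00185455 + 3·0.00138095 = 0.2749 ms.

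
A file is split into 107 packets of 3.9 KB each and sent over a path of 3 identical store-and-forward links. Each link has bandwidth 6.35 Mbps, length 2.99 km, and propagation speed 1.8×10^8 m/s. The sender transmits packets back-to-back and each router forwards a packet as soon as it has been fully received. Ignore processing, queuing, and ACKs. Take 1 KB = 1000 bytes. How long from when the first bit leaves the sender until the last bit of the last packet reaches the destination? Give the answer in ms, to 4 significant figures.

535.6 ms

Per-hop transmission t_tx = L/R = 31200/6350000 = 4.91339 ms.
Per-hop propagation t_prop = 2990/180000000 = 0.0166111 ms.
Pipeline fill: first packet needs 3·t_tx to clear all hops; remaining 106 packets each add one t_tx.
Total = (3+107-1)·t_tx + 3·t_prop = 109·4.91339 + 3·0.0166111 = 535.6 ms.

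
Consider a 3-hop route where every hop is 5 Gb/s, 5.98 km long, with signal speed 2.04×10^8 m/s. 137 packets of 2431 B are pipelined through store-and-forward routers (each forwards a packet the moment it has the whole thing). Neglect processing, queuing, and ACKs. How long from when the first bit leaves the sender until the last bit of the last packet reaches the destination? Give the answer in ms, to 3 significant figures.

0.629 ms

Per-hop transmission t_tx = L/R = 19448/5000000000 = 0.0038896 ms.
Per-hop propagation t_prop = 5980/204000000 = 0.0293137 ms.
Pipeline fill: first packet needs 3·t_tx to clear all hops; remaining 136 packets each add one t_tx.
Total = (3+137-1)·t_tx + 3·t_prop = 139·0.0038896 + 3·0.0293137 = 0.629 ms.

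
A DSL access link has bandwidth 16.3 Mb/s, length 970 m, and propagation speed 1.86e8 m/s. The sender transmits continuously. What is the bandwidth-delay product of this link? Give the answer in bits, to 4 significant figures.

85.01 bits

Propagation delay = 970 / 186000000 = 5.21505e-06 s.
BDP = R × t_prop = 16300000 × 5.21505e-06 = 85.0054 bits.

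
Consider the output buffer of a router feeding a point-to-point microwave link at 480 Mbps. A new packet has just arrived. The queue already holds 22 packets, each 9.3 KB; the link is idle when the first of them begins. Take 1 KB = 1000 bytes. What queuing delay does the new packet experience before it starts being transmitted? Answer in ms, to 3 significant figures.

Each queued packet: L/R = 74400/480000000 = 0.155 ms.
22 queued → 3.41 ms.
Queuing delay = 3.41 ms.

3.41 ms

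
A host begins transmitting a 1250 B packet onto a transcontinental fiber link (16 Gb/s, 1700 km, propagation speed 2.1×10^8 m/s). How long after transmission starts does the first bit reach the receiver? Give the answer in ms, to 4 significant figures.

First bit experiences only propagation delay: d/s = 1700000/210000000 = 8.095 ms.

8.095 ms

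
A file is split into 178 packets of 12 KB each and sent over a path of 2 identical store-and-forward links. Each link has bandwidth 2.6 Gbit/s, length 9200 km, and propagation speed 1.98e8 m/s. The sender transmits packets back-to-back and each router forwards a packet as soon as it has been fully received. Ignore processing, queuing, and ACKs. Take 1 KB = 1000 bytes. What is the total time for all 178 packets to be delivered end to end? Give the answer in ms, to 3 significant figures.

99.5 ms

Per-hop transmission t_tx = L/R = 96000/2600000000 = 0.0369231 ms.
Per-hop propagation t_prop = 9200000/198000000 = 46.4646 ms.
Pipeline fill: first packet needs 2·t_tx to clear all hops; remaining 177 packets each add one t_tx.
Total = (2+178-1)·t_tx + 2·t_prop = 179·0.0369231 + 2·46.4646 = 99.5 ms.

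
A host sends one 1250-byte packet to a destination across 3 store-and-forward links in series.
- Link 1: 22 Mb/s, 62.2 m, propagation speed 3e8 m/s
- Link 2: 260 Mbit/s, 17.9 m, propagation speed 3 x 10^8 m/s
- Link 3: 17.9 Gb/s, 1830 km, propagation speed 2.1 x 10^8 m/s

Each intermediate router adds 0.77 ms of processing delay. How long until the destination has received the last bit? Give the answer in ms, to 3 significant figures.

10.7 ms

L = 1250 × 8 = 10000 bits.
Transmission delays (L/R per hop): 0.454545, 0.0384615, 0.000558659 ms; sum = 0.493566 ms.
Propagation delays (d/s per hop): 0.000207333, 5.96667e-05, 8.71429 ms; sum = 8.71455 ms.
Processing at 2 router(s): 2 × 0.77 ms = 1.54 ms.
End-to-end = 10.7 ms.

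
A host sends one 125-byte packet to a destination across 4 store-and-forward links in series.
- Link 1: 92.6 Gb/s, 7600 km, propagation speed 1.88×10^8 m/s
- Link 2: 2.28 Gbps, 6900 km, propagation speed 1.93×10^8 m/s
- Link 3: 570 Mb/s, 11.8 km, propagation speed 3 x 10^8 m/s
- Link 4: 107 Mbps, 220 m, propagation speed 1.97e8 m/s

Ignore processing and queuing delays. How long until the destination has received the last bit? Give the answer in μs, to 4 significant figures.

76230 μs

L = 125 × 8 = 1000 bits.
Transmission delays (L/R per hop): 0.0107991, 0.438596, 1.75439, 9.34579 μs; sum = 11.5496 μs.
Propagation delays (d/s per hop): 40425.5, 35751.3, 39.3333, 1.11675 μs; sum = 76217.3 μs.
End-to-end = 76230 μs.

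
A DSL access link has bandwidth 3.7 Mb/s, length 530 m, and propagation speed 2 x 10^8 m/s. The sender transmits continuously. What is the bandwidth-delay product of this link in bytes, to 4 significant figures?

Propagation delay = 530 / 200000000 = 2.65e-06 s.
BDP = R × t_prop = 3700000 × 2.65e-06 = 9.805 bits.
In bytes: 9.805/8 = 1.226 bytes.

1.226 bytes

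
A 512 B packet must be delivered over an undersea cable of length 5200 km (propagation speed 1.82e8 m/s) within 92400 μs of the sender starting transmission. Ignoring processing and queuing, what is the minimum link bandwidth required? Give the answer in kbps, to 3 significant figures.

L = 4096 bits.
Propagation delay = 5200000 / 182000000 = 28571.4 μs.
Transmission budget = 92400 − 28571.4 = 63828.6 μs.
R ≥ L / t_tx = 4096 bits / 0.0638286 s = 64.2 kbps.

64.2 kbps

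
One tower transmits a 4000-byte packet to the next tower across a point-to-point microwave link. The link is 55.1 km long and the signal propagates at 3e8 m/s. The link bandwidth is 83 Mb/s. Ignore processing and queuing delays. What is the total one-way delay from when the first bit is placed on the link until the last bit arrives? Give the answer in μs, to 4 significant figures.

569.2 μs

L = 4000 × 8 = 32000 bits.
Transmission delay = L/R = 32000 / 83000000 = 385.542 μs.
Propagation delay = d/s = 55100 m / 300000000 m/s = 183.667 μs.
Total = 569.2 μs.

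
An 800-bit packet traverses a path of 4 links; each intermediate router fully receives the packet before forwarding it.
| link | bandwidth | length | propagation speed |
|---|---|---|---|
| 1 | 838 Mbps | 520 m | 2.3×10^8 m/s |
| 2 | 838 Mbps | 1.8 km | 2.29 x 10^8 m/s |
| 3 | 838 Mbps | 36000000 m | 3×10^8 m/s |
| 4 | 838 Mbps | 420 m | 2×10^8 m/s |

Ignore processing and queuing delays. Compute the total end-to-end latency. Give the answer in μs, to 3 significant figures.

120000 μs

Transmission delay per hop = L/R = 800/838000000 = 0.954654 μs; 4 hops → 3.81862 μs.
Propagation delays (d/s per hop): 2.26087, 7.86026, 120000, 2.1 μs; sum = 120012 μs.
End-to-end = 120000 μs.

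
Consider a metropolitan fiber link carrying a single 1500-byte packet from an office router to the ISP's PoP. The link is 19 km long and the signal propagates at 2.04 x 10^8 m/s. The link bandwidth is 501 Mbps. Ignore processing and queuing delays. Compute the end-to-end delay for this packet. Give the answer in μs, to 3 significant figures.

L = 1500 × 8 = 12000 bits.
Transmission delay = L/R = 12000 / 501000000 = 23.9521 μs.
Propagation delay = d/s = 19000 m / 204000000 m/s = 93.1373 μs.
Total = 117 μs.

117 μs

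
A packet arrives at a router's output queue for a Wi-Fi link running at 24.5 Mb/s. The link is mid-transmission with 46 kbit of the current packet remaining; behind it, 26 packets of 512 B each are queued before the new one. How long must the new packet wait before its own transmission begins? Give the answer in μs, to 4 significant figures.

Each queued packet: L/R = 4096/24500000 = 167.184 μs.
26 queued → 4346.78 μs.
Plus remaining 46000 bits of current packet: 1877.55 μs.
Queuing delay = 6224 μs.

6224 μs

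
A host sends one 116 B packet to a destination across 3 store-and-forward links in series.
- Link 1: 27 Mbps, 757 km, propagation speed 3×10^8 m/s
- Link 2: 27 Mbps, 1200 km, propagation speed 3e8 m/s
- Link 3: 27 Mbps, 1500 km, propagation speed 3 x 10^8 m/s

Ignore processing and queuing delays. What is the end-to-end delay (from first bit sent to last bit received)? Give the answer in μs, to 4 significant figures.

L = 116 × 8 = 928 bits.
Transmission delay per hop = L/R = 928/27000000 = 34.3704 μs; 3 hops → 103.111 μs.
Propagation delays (d/s per hop): 2523.33, 4000, 5000 μs; sum = 11523.3 μs.
End-to-end = 11630 μs.

11630 μs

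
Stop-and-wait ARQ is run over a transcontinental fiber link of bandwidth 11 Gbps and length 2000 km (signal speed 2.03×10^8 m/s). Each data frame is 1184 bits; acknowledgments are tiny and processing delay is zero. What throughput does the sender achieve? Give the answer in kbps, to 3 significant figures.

t_tx = L/R = 1184/11000000000 = 1.07636e-07 s.
t_prop = 2000000/2.03e+08 = 0.00985222 s; RTT = 0.0197044 s.
Cycle = t_tx + RTT = 0.0197045 s.
Throughput = L / cycle = 1184 / 0.0197045 = 60.1 kbps.

60.1 kbps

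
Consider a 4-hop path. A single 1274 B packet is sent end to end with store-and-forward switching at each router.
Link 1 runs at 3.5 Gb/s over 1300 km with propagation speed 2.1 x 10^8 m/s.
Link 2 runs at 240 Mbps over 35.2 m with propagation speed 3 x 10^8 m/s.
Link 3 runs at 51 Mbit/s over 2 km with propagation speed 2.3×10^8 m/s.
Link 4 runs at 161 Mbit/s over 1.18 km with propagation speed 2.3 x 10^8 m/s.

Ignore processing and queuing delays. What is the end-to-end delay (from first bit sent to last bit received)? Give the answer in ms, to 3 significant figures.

L = 1274 × 8 = 10192 bits.
Transmission delays (L/R per hop): 0.002912, 0.0424667, 0.199843, 0.0633043 ms; sum = 0.308526 ms.
Propagation delays (d/s per hop): 6.19048, 0.000117333, 0.00869565, 0.00513043 ms; sum = 6.20442 ms.
End-to-end = 6.51 ms.

6.51 ms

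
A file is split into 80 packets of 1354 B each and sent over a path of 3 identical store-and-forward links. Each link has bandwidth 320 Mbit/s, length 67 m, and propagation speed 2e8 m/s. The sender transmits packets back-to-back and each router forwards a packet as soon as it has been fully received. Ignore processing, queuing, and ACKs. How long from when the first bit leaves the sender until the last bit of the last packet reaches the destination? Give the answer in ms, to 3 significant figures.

2.78 ms

Per-hop transmission t_tx = L/R = 10832/320000000 = 0.03385 ms.
Per-hop propagation t_prop = 67/200000000 = 0.000335 ms.
Pipeline fill: first packet needs 3·t_tx to clear all hops; remaining 79 packets each add one t_tx.
Total = (3+80-1)·t_tx + 3·t_prop = 82·0.03385 + 3·0.000335 = 2.78 ms.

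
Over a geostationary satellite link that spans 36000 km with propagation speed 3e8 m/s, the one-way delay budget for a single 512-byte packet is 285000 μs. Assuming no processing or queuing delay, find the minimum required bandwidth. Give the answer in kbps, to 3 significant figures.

24.8 kbps

L = 4096 bits.
Propagation delay = 36000000 / 300000000 = 120000 μs.
Transmission budget = 285000 − 120000 = 165000 μs.
R ≥ L / t_tx = 4096 bits / 0.165 s = 24.8 kbps.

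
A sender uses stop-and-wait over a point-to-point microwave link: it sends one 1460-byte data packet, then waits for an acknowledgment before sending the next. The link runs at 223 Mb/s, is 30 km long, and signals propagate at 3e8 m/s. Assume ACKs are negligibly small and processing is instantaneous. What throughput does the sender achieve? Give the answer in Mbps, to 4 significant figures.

46.28 Mbps

t_tx = L/R = 11680/223000000 = 5.23767e-05 s.
t_prop = 30000/300000000 = 0.0001 s; RTT = 0.0002 s.
Cycle = t_tx + RTT = 0.000252377 s.
Throughput = L / cycle = 11680 / 0.000252377 = 46.28 Mbps.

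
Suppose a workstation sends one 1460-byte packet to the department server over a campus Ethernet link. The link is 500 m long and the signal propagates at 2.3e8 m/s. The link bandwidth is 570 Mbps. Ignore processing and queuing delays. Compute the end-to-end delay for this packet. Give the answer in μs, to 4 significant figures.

22.67 μs

L = 1460 × 8 = 11680 bits.
Transmission delay = L/R = 11680 / 570000000 = 20.4912 μs.
Propagation delay = d/s = 500 m / 2.3e+08 m/s = 2.17391 μs.
Total = 22.67 μs.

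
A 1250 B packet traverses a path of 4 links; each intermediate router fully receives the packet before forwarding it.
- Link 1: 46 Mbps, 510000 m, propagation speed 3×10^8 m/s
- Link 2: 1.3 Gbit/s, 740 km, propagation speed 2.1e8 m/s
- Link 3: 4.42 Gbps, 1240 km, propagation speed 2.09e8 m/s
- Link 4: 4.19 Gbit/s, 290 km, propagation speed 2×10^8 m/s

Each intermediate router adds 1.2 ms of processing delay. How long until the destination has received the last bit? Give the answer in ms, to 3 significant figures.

16.4 ms

L = 1250 × 8 = 10000 bits.
Transmission delays (L/R per hop): 0.217391, 0.00769231, 0.00226244, 0.00238663 ms; sum = 0.229733 ms.
Propagation delays (d/s per hop): 1.7, 3.52381, 5.93301, 1.45 ms; sum = 12.6068 ms.
Processing at 3 router(s): 3 × 1.2 ms = 3.6 ms.
End-to-end = 16.4 ms.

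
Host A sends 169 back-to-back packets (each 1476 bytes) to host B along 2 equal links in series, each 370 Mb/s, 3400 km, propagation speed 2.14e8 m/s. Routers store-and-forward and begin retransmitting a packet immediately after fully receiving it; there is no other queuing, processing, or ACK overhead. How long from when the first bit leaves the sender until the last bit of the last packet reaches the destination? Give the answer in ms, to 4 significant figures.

Per-hop transmission t_tx = L/R = 11808/370000000 = 0.0319135 ms.
Per-hop propagation t_prop = 3400000/214000000 = 15.8879 ms.
Pipeline fill: first packet needs 2·t_tx to clear all hops; remaining 168 packets each add one t_tx.
Total = (2+169-1)·t_tx + 2·t_prop = 170·0.0319135 + 2·15.8879 = 37.20 ms.

37.20 ms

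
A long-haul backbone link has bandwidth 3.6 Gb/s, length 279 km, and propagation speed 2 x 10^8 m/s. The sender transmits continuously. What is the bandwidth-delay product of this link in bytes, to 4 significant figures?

627800 bytes

Propagation delay = 279000 / 200000000 = 0.001395 s.
BDP = R × t_prop = 3600000000 × 0.001395 = 5022000 bits.
In bytes: 5022000/8 = 627800 bytes.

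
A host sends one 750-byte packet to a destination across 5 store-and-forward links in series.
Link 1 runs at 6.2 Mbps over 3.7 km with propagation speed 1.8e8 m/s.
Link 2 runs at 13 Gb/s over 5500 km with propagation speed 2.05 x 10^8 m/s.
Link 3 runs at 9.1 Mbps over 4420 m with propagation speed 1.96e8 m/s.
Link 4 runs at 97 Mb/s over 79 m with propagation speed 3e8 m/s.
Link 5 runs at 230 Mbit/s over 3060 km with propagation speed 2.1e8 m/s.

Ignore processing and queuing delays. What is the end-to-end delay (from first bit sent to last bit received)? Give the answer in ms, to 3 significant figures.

L = 750 × 8 = 6000 bits.
Transmission delays (L/R per hop): 0.967742, 0.000461538, 0.659341, 0.0618557, 0.026087 ms; sum = 1.71549 ms.
Propagation delays (d/s per hop): 0.0205556, 26.8293, 0.022551, 0.000263333, 14.5714 ms; sum = 41.4441 ms.
End-to-end = 43.2 ms.

43.2 ms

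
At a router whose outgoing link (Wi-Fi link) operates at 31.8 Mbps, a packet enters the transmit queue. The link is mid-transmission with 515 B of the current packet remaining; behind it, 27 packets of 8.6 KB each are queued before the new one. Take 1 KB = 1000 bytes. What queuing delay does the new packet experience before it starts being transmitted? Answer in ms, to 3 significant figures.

58.5 ms

Each queued packet: L/R = 68800/31800000 = 2.16352 ms.
27 queued → 58.4151 ms.
Plus remaining 4120 bits of current packet: 0.12956 ms.
Queuing delay = 58.5 ms.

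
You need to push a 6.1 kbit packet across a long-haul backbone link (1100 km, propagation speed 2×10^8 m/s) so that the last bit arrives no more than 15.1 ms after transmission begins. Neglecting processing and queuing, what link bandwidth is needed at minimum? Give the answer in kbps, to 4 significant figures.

635.4 kbps

Propagation delay = 1100000 / 200000000 = 5.5 ms.
Transmission budget = 15.1 − 5.5 = 9.6 ms.
R ≥ L / t_tx = 6100 bits / 0.0096 s = 635.4 kbps.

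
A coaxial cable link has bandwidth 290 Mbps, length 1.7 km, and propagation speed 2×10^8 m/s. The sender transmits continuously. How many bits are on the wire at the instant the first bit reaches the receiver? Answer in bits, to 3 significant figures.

2470 bits

Propagation delay = 1700 / 200000000 = 8.5e-06 s.
BDP = R × t_prop = 290000000 × 8.5e-06 = 2465 bits.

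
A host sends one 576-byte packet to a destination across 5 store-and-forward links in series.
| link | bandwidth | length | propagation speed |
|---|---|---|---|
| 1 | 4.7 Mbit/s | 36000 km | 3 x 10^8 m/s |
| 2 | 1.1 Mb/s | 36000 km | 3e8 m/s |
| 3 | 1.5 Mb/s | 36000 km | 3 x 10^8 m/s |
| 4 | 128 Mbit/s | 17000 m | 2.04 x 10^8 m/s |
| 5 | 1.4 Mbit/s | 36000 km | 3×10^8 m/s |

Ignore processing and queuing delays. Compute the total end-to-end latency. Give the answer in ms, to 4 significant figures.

L = 576 × 8 = 4608 bits.
Transmission delays (L/R per hop): 0.980426, 4.18909, 3.072, 0.036, 3.29143 ms; sum = 11.5689 ms.
Propagation delays (d/s per hop): 120, 120, 120, 0.0833333, 120 ms; sum = 480.083 ms.
End-to-end = 491.7 ms.

491.7 ms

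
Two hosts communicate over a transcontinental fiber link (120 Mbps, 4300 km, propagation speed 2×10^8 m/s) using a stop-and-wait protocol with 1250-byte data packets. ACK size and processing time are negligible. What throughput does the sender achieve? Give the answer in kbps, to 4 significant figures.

232.1 kbps

t_tx = L/R = 10000/120000000 = 8.33333e-05 s.
t_prop = 4300000/200000000 = 0.0215 s; RTT = 0.043 s.
Cycle = t_tx + RTT = 0.0430833 s.
Throughput = L / cycle = 10000 / 0.0430833 = 232.1 kbps.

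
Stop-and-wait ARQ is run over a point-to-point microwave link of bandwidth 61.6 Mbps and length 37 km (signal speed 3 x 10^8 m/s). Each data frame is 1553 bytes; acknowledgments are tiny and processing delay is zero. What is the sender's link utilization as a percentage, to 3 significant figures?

t_tx = L/R = 12424/61600000 = 0.000201688 s.
t_prop = 37000/300000000 = 0.000123333 s; RTT = 0.000246667 s.
Cycle = t_tx + RTT = 0.000448355 s.
Utilization = t_tx / cycle = 0.000201688/0.000448355 = 45.0 %.

45.0 %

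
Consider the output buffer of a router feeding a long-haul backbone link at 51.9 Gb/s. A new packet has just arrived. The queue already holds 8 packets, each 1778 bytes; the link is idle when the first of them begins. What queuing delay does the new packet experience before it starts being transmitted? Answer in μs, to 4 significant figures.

2.193 μs

Each queued packet: L/R = 14224/51900000000 = 0.274066 μs.
8 queued → 2.19252 μs.
Queuing delay = 2.193 μs.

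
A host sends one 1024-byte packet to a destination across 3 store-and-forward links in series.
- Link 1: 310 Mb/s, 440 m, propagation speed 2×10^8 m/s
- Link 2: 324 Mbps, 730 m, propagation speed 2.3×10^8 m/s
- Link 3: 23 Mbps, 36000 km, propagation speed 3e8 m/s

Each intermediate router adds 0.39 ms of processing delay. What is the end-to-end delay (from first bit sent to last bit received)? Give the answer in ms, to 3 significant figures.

L = 1024 × 8 = 8192 bits.
Transmission delays (L/R per hop): 0.0264258, 0.025284, 0.356174 ms; sum = 0.407884 ms.
Propagation delays (d/s per hop): 0.0022, 0.00317391, 120 ms; sum = 120.005 ms.
Processing at 2 router(s): 2 × 0.39 ms = 0.78 ms.
End-to-end = 121 ms.

121 ms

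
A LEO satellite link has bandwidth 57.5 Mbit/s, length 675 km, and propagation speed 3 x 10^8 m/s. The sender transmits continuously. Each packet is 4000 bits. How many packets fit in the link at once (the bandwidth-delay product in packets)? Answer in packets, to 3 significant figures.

32.3 packets

Propagation delay = 675000 / 300000000 = 0.00225 s.
BDP = R × t_prop = 57500000 × 0.00225 = 129375 bits.
In packets of 4000 bits: 32.3 packets.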